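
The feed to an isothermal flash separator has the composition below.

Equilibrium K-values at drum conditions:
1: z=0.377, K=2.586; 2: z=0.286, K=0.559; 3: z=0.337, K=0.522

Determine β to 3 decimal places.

β = 0.425

Newton iteration, β⁰ = 0.46:
  β = 0.460: g = -0.0190, g' = -0.531 → β = 0.424
  β = 0.424: g = 0.0002, g' = -0.544 → β = 0.425
Converged at β = 0.425.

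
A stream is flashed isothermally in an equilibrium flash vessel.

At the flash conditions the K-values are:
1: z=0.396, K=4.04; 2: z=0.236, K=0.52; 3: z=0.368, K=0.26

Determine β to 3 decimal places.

β = 0.413

Iterate (Newton) starting at β = 0.37:
  β = 0.370: g = 0.0538, g' = -1.273 → β = 0.412
  β = 0.412: g = 0.0011, g' = -1.223 → β = 0.413
Converged at β = 0.413.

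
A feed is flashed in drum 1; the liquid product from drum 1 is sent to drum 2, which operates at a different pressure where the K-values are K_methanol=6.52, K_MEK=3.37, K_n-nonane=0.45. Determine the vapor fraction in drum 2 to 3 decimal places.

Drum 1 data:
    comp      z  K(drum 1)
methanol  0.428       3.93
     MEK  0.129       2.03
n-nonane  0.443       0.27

V/F (drum 2) = 0.257

Drum 1:
Let ψ₁ = V/F and solve Σ zᵢ(Kᵢ−1)/(1+ψ₁(Kᵢ−1)) = 0.
Feasibility: ΣzᵢKᵢ = 2.064, Σzᵢ/Kᵢ = 1.813 — both > 1, two phases present.
Newton–Raphson from ψ₁ = 0.6:
  ψ₁ = 0.600: g = -0.0386, g' = -1.283 → ψ₁ = 0.570
Converged at ψ₁ = 0.570.
Drum-1 compositions:
  methanol: x = 0.160, y = 0.630
  MEK: x = 0.081, y = 0.165
  n-nonane: x = 0.758, y = 0.205
Drum-2 feed = drum-1 liquid: z₂ = (0.1604, 0.0813, 0.7583).
Drum 2:
Material balance + equilibrium reduce to Σ zᵢ(Kᵢ−1)/(1+ψ₂(Kᵢ−1)) = 0.
Feasibility: ΣzᵢKᵢ = 1.661, Σzᵢ/Kᵢ = 1.734 — both > 1, two phases present.
Newton–Raphson from ψ₂ = 0.5:
  ψ₂ = 0.500: g = -0.2517, g' = -0.878 → ψ₂ = 0.213
  ψ₂ = 0.213: g = 0.0621, g' = -1.527 → ψ₂ = 0.254
  ψ₂ = 0.254: g = 0.0041, g' = -1.335 → ψ₂ = 0.257
Converged at ψ₂ = 0.257.
  methanol: x = 0.066, y = 0.432
  MEK: x = 0.051, y = 0.170
  n-nonane: x = 0.883, y = 0.397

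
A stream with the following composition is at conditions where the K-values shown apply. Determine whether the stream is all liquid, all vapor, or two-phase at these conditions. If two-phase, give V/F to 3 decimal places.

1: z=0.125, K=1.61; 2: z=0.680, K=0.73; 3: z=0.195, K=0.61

ΣzᵢKᵢ = 0.817; Σzᵢ/Kᵢ = 1.329.
Since ΣzᵢKᵢ < 1 the mixture is below its bubble point — single liquid phase.

all liquid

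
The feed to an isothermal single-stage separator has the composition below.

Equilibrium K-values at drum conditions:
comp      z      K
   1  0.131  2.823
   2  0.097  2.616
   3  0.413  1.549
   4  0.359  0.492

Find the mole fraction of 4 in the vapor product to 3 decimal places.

Let ψ = V/F and solve Σ zᵢ(Kᵢ−1)/(1+ψ(Kᵢ−1)) = 0.
Check two-phase: ΣzᵢKᵢ = 1.440 > 1 and Σzᵢ/Kᵢ = 1.080 > 1, so g(0) = 0.440 > 0 and g(1) = -0.080 < 0.
Newton–Raphson from ψ = 0.5:
  ψ = 0.500: g = 0.1451, g' = -0.440 → ψ = 0.830
  ψ = 0.830: g = 0.0025, g' = -0.451 → ψ = 0.835
Converged at ψ = 0.835.
Compositions from xᵢ = zᵢ/(1+ψ(Kᵢ−1)), yᵢ = Kᵢxᵢ:
  1: x = 0.052, y = 0.147
  2: x = 0.041, y = 0.108
  3: x = 0.283, y = 0.439
  4: x = 0.624, y = 0.307

y_4 = 0.307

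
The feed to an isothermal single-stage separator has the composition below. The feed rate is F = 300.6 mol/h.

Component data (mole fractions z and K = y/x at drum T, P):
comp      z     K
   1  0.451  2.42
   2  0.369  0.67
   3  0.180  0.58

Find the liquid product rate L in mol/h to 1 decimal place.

L = 42.1 mol/h

Material balance + equilibrium reduce to Σ zᵢ(Kᵢ−1)/(1+ψ(Kᵢ−1)) = 0.
g(0) = ΣzᵢKᵢ − 1 = 0.443 and g(1) = 1 − Σzᵢ/Kᵢ = -0.047, so a root lies in (0, 1).
Newton iteration, ψ⁰ = 0.5:
  ψ = 0.500: g = 0.1330, g' = -0.420 → ψ = 0.817
  ψ = 0.817: g = 0.0147, g' = -0.344 → ψ = 0.860
Converged at ψ = 0.860.
Then V = ψ·F = 0.8599·300.6 = 258.5 mol/h and L = F − V = 42.1 mol/h.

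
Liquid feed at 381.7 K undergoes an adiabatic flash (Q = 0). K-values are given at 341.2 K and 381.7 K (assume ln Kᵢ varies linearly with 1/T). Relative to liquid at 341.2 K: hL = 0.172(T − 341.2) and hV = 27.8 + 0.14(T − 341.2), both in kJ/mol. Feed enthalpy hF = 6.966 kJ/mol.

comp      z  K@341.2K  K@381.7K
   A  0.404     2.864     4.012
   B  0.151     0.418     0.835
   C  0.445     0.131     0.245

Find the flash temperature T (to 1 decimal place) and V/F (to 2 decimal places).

T = 346.4 K, V/F = 0.22

Adiabatic flash: solve Rachford–Rice at each trial T, then check hF = ψ·hV(T) + (1−ψ)·hL(T).
  T = 341.2 K: K = (2.864, 0.418, 0.131), RR gives ψ = 0.186, H_out = 5.158 kJ/mol
  T = 381.7 K: K = (4.012, 0.835, 0.245), RR gives ψ = 0.435, H_out = 18.487 kJ/mol
  T = 361.4 K: K = (3.420, 0.602, 0.182), RR gives ψ = 0.312, H_out = 11.944 kJ/mol
  T = 351.3 K: K = (3.138, 0.504, 0.155), RR gives ψ = 0.251, H_out = 8.623 kJ/mol
  T = 346.2 K: K = (2.998, 0.459, 0.143), RR gives ψ = 0.218, H_out = 6.898 kJ/mol
  T = 348.8 K: K = (3.069, 0.482, 0.149), RR gives ψ = 0.235, H_out = 7.783 kJ/mol
  T = 347.5 K: K = (3.034, 0.470, 0.146), RR gives ψ = 0.227, H_out = 7.342 kJ/mol
Linear interpolation between T = 346.2 (H_out = 6.898) and T = 347.5 (H_out = 7.342) on hF = 6.966 gives T ≈ 346.4 K, at which ψ = 0.22.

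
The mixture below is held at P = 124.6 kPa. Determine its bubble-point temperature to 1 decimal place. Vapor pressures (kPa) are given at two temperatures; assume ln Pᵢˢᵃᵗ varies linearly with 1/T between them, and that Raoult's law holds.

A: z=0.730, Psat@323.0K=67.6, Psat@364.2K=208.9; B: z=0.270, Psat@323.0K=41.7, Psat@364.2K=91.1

T = 349.7 K

Bubble-point temperature: ΣzᵢPᵢˢᵃᵗ(T) = P. Interpolate ln Pᵢˢᵃᵗ = aᵢ + bᵢ/T.
  T = 323.0 K: ΣzᵢPᵢˢᵃᵗ = 60.61 kPa
  T = 364.2 K: ΣzᵢPᵢˢᵃᵗ = 177.09 kPa
  T = 343.6 K: ΣzᵢPᵢˢᵃᵗ = 106.77 kPa
  T = 353.9 K: ΣzᵢPᵢˢᵃᵗ = 138.47 kPa
  T = 348.8 K: ΣzᵢPᵢˢᵃᵗ = 121.96 kPa
  T = 351.4 K: ΣzᵢPᵢˢᵃᵗ = 130.17 kPa
  T = 350.1 K: ΣzᵢPᵢˢᵃᵗ = 126.01 kPa
  T = 349.5 K: ΣzᵢPᵢˢᵃᵗ = 124.13 kPa
  T = 349.8 K: ΣzᵢPᵢˢᵃᵗ = 125.07 kPa
  T = 349.6 K: ΣzᵢPᵢˢᵃᵗ = 124.44 kPa
Interpolating between 349.6 K and 349.8 K gives T ≈ 349.7 K.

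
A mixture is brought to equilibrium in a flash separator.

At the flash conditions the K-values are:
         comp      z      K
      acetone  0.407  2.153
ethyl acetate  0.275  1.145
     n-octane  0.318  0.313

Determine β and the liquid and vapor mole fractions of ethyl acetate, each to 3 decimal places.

Let β = V/F and solve Σ zᵢ(Kᵢ−1)/(1+β(Kᵢ−1)) = 0.
g(0) = ΣzᵢKᵢ − 1 = 0.291 and g(1) = 1 − Σzᵢ/Kᵢ = -0.445, so a root lies in (0, 1).
Newton iteration, β⁰ = 0.54:
  β = 0.540: g = -0.0211, g' = -0.590 → β = 0.504
Converged at β = 0.504.
Compositions from xᵢ = zᵢ/(1+β(Kᵢ−1)), yᵢ = Kᵢxᵢ:
  acetone: x = 0.257, y = 0.554
  ethyl acetate: x = 0.256, y = 0.293
  n-octane: x = 0.486, y = 0.152

β = 0.504, x_ethyl acetate = 0.256, y_ethyl acetate = 0.293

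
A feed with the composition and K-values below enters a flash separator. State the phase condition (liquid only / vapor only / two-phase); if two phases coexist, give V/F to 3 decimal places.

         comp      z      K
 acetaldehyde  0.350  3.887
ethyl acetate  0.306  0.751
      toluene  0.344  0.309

two-phase, V/F = 0.459

ΣzᵢKᵢ = 1.697; Σzᵢ/Kᵢ = 1.611.
Both exceed 1, so a two-phase solution exists.
Newton iteration, ψ⁰ = 0.33:
  ψ = 0.330: g = 0.1265, g' = -1.063 → ψ = 0.449
  ψ = 0.449: g = 0.0096, g' = -0.923 → ψ = 0.459
Converged at ψ = 0.459.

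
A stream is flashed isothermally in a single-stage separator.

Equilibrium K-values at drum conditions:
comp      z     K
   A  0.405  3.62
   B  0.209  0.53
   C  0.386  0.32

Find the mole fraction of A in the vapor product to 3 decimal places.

Rachford–Rice: g(β) = Σ zᵢ(Kᵢ−1)/(1+β(Kᵢ−1)) = 0.
g(0) = ΣzᵢKᵢ − 1 = 0.700 and g(1) = 1 − Σzᵢ/Kᵢ = -0.712, so a root lies in (0, 1).
Newton–Raphson from β = 0.42:
  β = 0.420: g = 0.0154, g' = -1.052 → β = 0.435
Converged at β = 0.435.
Compositions from xᵢ = zᵢ/(1+β(Kᵢ−1)), yᵢ = Kᵢxᵢ:
  A: x = 0.189, y = 0.685
  B: x = 0.263, y = 0.139
  C: x = 0.548, y = 0.175

y_A = 0.685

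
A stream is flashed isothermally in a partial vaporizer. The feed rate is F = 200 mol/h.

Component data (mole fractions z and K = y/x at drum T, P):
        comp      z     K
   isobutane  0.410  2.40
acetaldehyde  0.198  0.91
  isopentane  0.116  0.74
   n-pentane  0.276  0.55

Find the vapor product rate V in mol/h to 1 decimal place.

Let ψ = V/F and solve Σ zᵢ(Kᵢ−1)/(1+ψ(Kᵢ−1)) = 0.
Check two-phase: ΣzᵢKᵢ = 1.402 > 1 and Σzᵢ/Kᵢ = 1.047 > 1, so g(0) = 0.402 > 0 and g(1) = -0.047 < 0.
Newton–Raphson from ψ = 0.5:
  ψ = 0.500: g = 0.1241, g' = -0.383 → ψ = 0.824
  ψ = 0.824: g = 0.0116, g' = -0.329 → ψ = 0.859
Converged at ψ = 0.859.
Then V = ψ·F = 0.8590·200 = 171.8 mol/h and L = F − V = 28.2 mol/h.

V = 171.8 mol/h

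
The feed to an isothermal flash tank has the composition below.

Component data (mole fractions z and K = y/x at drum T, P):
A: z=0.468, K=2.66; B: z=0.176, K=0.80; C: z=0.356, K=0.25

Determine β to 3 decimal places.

β = 0.453

Let β = V/F and solve Σ zᵢ(Kᵢ−1)/(1+β(Kᵢ−1)) = 0.
Feasibility: ΣzᵢKᵢ = 1.475, Σzᵢ/Kᵢ = 1.820 — both > 1, two phases present.
Newton–Raphson from β = 0.5:
  β = 0.500: g = -0.0418, g' = -0.906 → β = 0.454
  β = 0.454: g = -0.0005, g' = -0.888 → β = 0.453
Converged at β = 0.453.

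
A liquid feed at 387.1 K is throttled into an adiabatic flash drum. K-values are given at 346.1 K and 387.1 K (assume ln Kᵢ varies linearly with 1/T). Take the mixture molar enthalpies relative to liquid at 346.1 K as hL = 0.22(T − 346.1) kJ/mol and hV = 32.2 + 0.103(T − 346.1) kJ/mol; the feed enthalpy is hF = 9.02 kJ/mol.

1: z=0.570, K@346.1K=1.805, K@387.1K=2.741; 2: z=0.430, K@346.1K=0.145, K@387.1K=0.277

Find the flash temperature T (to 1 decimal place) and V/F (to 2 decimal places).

T = 353.6 K, V/F = 0.24

Adiabatic flash: solve Rachford–Rice at each trial T, then check hF = ψ·hV(T) + (1−ψ)·hL(T).
  T = 346.1 K: K = (1.805, 0.145), RR gives ψ = 0.133, H_out = 4.267 kJ/mol
  T = 387.1 K: K = (2.741, 0.277), RR gives ψ = 0.541, H_out = 23.856 kJ/mol
  T = 366.6 K: K = (2.250, 0.204), RR gives ψ = 0.372, H_out = 15.604 kJ/mol
  T = 356.4 K: K = (2.023, 0.173), RR gives ψ = 0.269, H_out = 10.600 kJ/mol
  T = 351.2 K: K = (1.911, 0.158), RR gives ψ = 0.206, H_out = 7.617 kJ/mol
  T = 353.8 K: K = (1.967, 0.166), RR gives ψ = 0.238, H_out = 9.155 kJ/mol
  T = 352.5 K: K = (1.939, 0.162), RR gives ψ = 0.222, H_out = 8.399 kJ/mol
Linear interpolation between T = 352.5 (H_out = 8.399) and T = 353.8 (H_out = 9.155) on hF = 9.02 gives T ≈ 353.6 K, at which ψ = 0.24.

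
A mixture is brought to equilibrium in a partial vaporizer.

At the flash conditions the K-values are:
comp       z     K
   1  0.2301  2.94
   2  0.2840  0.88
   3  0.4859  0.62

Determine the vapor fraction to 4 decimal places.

Material balance + equilibrium reduce to Σ zᵢ(Kᵢ−1)/(1+ψ(Kᵢ−1)) = 0.
Check two-phase: ΣzᵢKᵢ = 1.2277 > 1 and Σzᵢ/Kᵢ = 1.1847 > 1, so g(0) = 0.2277 > 0 and g(1) = -0.1847 < 0.
Iterate (Newton) starting at ψ = 0.38:
  ψ = 0.3800: g = 0.00545, g' = -0.3873 → ψ = 0.3941
  ψ = 0.3941: g = 0.00005, g' = -0.3797 → ψ = 0.3942
Converged at ψ = 0.3942.

ψ = 0.3942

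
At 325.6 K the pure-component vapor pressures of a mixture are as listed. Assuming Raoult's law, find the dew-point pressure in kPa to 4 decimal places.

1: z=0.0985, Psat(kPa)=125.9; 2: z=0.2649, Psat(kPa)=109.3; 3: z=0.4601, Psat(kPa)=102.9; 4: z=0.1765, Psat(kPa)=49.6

At the dew point ψ → 1, so Σzᵢ/Kᵢ = 1 with Kᵢ = Pᵢˢᵃᵗ/P ⇒ 1/P = Σzᵢ/Pᵢˢᵃᵗ.
1/P = 0.0985/125.9 + 0.2649/109.3 + 0.4601/102.9 + 0.1765/49.6 = 0.0112358 ⇒ P = 89.0015 kPa

Pdew = 89.0015 kPa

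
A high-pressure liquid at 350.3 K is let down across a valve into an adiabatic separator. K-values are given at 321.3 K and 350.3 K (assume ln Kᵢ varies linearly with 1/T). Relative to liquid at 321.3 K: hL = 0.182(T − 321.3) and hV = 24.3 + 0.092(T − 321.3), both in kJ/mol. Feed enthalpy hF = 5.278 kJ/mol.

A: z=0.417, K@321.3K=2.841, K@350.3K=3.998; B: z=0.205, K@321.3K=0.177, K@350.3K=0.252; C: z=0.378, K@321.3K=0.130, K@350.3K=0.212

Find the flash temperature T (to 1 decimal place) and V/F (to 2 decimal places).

T = 324.5 K, V/F = 0.20

Adiabatic flash: solve Rachford–Rice at each trial T, then check hF = ψ·hV(T) + (1−ψ)·hL(T).
  T = 321.3 K: K = (2.841, 0.177, 0.130), RR gives ψ = 0.172, H_out = 4.176 kJ/mol
  T = 350.3 K: K = (3.998, 0.252, 0.212), RR gives ψ = 0.344, H_out = 12.744 kJ/mol
  T = 335.8 K: K = (3.395, 0.213, 0.168), RR gives ψ = 0.267, H_out = 8.785 kJ/mol
  T = 328.6 K: K = (3.114, 0.195, 0.148), RR gives ψ = 0.223, H_out = 6.606 kJ/mol
  T = 325.0 K: K = (2.978, 0.186, 0.139), RR gives ψ = 0.199, H_out = 5.441 kJ/mol
  T = 323.1 K: K = (2.907, 0.181, 0.134), RR gives ψ = 0.185, H_out = 4.801 kJ/mol
Linear interpolation between T = 323.1 (H_out = 4.801) and T = 325.0 (H_out = 5.441) on hF = 5.278 gives T ≈ 324.5 K, at which ψ = 0.20.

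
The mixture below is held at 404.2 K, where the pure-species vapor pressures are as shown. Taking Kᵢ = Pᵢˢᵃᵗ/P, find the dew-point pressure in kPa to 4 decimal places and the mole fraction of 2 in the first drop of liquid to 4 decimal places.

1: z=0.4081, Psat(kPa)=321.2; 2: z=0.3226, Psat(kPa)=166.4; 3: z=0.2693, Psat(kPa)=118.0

Pdew = 182.1012 kPa, x_2 = 0.3530

At the dew point ψ → 1, so Σzᵢ/Kᵢ = 1 with Kᵢ = Pᵢˢᵃᵗ/P ⇒ 1/P = Σzᵢ/Pᵢˢᵃᵗ.
1/P = 0.4081/321.2 + 0.3226/166.4 + 0.2693/118.0 = 0.0054915 ⇒ P = 182.1012 kPa
xᵢ = zᵢP/Pᵢˢᵃᵗ ⇒ x_2 = 0.3226·182.1012/166.4 = 0.3530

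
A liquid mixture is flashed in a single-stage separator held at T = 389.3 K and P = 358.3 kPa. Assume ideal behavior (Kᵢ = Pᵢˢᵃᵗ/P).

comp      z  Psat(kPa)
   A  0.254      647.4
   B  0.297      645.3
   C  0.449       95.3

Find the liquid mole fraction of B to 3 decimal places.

Raoult's law: Kᵢ = Pᵢˢᵃᵗ/P = Pᵢˢᵃᵗ/358.3.
  K_A = 647.4/358.3 = 1.80687, K_B = 645.3/358.3 = 1.80100, K_C = 95.3/358.3 = 0.26598
Material balance + equilibrium reduce to Σ zᵢ(Kᵢ−1)/(1+V/F(Kᵢ−1)) = 0.
Feasibility: ΣzᵢKᵢ = 1.113, Σzᵢ/Kᵢ = 1.994 — both > 1, two phases present.
Newton–Raphson from V/F = 0.5:
  V/F = 0.500: g = -0.2048, g' = -0.785 → V/F = 0.239
  V/F = 0.239: g = -0.0283, g' = -0.606 → V/F = 0.192
Converged at V/F = 0.192.
Compositions from xᵢ = zᵢ/(1+V/F(Kᵢ−1)), yᵢ = Kᵢxᵢ:
  A: x = 0.220, y = 0.397
  B: x = 0.257, y = 0.464
  C: x = 0.523, y = 0.139

x_B = 0.257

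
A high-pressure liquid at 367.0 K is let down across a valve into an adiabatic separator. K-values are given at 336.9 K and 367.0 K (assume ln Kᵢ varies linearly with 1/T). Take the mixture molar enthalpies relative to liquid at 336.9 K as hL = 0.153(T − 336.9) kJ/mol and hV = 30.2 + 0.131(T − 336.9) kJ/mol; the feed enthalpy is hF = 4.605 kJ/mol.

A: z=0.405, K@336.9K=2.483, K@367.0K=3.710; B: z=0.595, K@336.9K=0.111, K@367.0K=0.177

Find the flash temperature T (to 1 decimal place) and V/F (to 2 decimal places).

Adiabatic flash: solve Rachford–Rice at each trial T, then check hF = ψ·hV(T) + (1−ψ)·hL(T).
  T = 336.9 K: K = (2.483, 0.111), RR gives ψ = 0.054, H_out = 1.641 kJ/mol
  T = 367.0 K: K = (3.710, 0.177), RR gives ψ = 0.273, H_out = 12.656 kJ/mol
  T = 351.9 K: K = (3.059, 0.141), RR gives ψ = 0.183, H_out = 7.755 kJ/mol
  T = 344.4 K: K = (2.762, 0.126), RR gives ψ = 0.126, H_out = 4.919 kJ/mol
  T = 340.6 K: K = (2.619, 0.118), RR gives ψ = 0.092, H_out = 3.326 kJ/mol
  T = 342.5 K: K = (2.690, 0.122), RR gives ψ = 0.109, H_out = 4.138 kJ/mol
Linear interpolation between T = 342.5 (H_out = 4.138) and T = 344.4 (H_out = 4.919) on hF = 4.605 gives T ≈ 343.6 K, at which ψ = 0.12.

T = 343.6 K, V/F = 0.12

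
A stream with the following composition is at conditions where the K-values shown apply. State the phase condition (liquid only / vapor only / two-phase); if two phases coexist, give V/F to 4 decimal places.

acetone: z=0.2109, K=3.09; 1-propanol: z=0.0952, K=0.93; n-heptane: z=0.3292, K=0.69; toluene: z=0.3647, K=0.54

two-phase, V/F = 0.2182

ΣzᵢKᵢ = 1.1643; Σzᵢ/Kᵢ = 1.3231.
Both exceed 1, so a two-phase solution exists.
Material balance + equilibrium reduce to Σ zᵢ(Kᵢ−1)/(1+ψ(Kᵢ−1)) = 0.
Iterate (Newton) starting at ψ = 0.44:
  ψ = 0.4400: g = -0.10576, g' = -0.4142 → ψ = 0.1847
  ψ = 0.1847: g = 0.01969, g' = -0.6078 → ψ = 0.2171
  ψ = 0.2171: g = 0.00066, g' = -0.5680 → ψ = 0.2182
Converged at ψ = 0.2182.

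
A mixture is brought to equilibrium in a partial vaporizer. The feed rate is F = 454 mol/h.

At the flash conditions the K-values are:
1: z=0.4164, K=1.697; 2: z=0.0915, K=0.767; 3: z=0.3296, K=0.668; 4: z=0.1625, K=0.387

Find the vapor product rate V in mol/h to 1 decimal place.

V = 93.4 mol/h

Material balance + equilibrium reduce to Σ zᵢ(Kᵢ−1)/(1+ψ(Kᵢ−1)) = 0.
Feasibility: ΣzᵢKᵢ = 1.0599, Σzᵢ/Kᵢ = 1.2780 — both > 1, two phases present.
Iterate (Newton) starting at ψ = 0.5:
  ψ = 0.5000: g = -0.08375, g' = -0.2968 → ψ = 0.2178
  ψ = 0.2178: g = -0.00340, g' = -0.2815 → ψ = 0.2057
Converged at ψ = 0.2057.
Then V = ψ·F = 0.2057·454 = 93.4 mol/h and L = F − V = 360.6 mol/h.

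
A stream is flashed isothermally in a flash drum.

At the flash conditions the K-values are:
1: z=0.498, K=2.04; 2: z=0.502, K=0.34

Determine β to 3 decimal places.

Binary case is linear: z₁(K₁−1)(1+β(K₂−1)) + z₂(K₂−1)(1+β(K₁−1)) = 0
⇒ β = [z₁(K₁−1)+z₂(K₂−1)] / [−(K₁−1)(K₂−1)] = 0.1866/0.6864 = 0.272

β = 0.272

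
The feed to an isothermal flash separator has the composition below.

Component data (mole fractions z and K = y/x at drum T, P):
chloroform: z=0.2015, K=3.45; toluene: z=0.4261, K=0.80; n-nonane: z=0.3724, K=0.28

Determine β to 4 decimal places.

β = 0.1207

Newton iteration, β⁰ = 0.35:
  β = 0.3500: g = -0.18432, g' = -0.7153 → β = 0.0923
  β = 0.0923: g = 0.02857, g' = -1.0437 → β = 0.1197
  β = 0.1197: g = 0.00101, g' = -0.9722 → β = 0.1207
Converged at β = 0.1207.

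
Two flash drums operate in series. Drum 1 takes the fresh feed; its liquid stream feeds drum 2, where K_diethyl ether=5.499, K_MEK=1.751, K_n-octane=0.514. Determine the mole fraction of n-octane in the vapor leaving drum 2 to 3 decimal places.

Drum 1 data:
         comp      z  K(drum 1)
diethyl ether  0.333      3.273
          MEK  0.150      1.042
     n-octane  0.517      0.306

Drum 1:
Material balance + equilibrium reduce to Σ zᵢ(Kᵢ−1)/(1+ψ₁(Kᵢ−1)) = 0.
Check two-phase: ΣzᵢKᵢ = 1.404 > 1 and Σzᵢ/Kᵢ = 1.935 > 1, so g(0) = 0.404 > 0 and g(1) = -0.935 < 0.
Iterate (Newton) starting at ψ₁ = 0.4:
  ψ₁ = 0.400: g = -0.0940, g' = -0.949 → ψ₁ = 0.301
  ψ₁ = 0.301: g = 0.0021, g' = -1.005 → ψ₁ = 0.303
Converged at ψ₁ = 0.303.
Drum-1 compositions:
  diethyl ether: x = 0.197, y = 0.645
  MEK: x = 0.148, y = 0.154
  n-octane: x = 0.655, y = 0.200
Drum-2 feed = drum-1 liquid: z₂ = (0.1972, 0.1481, 0.6547).
Drum 2:
Newton iteration, ψ₂⁰ = 0.5:
  ψ₂ = 0.500: g = -0.0665, g' = -0.692 → ψ₂ = 0.404
  ψ₂ = 0.404: g = 0.0043, g' = -0.791 → ψ₂ = 0.409
Converged at ψ₂ = 0.409.
  diethyl ether: x = 0.069, y = 0.382
  MEK: x = 0.113, y = 0.198
  n-octane: x = 0.817, y = 0.420

y_n-octane (drum 2) = 0.420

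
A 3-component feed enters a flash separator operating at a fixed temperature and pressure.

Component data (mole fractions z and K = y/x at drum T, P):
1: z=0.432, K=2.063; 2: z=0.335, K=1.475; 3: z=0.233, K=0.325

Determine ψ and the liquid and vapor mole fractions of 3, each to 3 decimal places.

ψ = 0.831, x_3 = 0.530, y_3 = 0.172

Let ψ = V/F and solve Σ zᵢ(Kᵢ−1)/(1+ψ(Kᵢ−1)) = 0.
Check two-phase: ΣzᵢKᵢ = 1.461 > 1 and Σzᵢ/Kᵢ = 1.153 > 1, so g(0) = 0.461 > 0 and g(1) = -0.153 < 0.
Newton iteration, ψ⁰ = 0.5:
  ψ = 0.500: g = 0.1910, g' = -0.499 → ψ = 0.883
  ψ = 0.883: g = -0.0400, g' = -0.817 → ψ = 0.834
  ψ = 0.834: g = -0.0022, g' = -0.731 → ψ = 0.831
Converged at ψ = 0.831.
Compositions from xᵢ = zᵢ/(1+ψ(Kᵢ−1)), yᵢ = Kᵢxᵢ:
  1: x = 0.229, y = 0.473
  2: x = 0.240, y = 0.354
  3: x = 0.530, y = 0.172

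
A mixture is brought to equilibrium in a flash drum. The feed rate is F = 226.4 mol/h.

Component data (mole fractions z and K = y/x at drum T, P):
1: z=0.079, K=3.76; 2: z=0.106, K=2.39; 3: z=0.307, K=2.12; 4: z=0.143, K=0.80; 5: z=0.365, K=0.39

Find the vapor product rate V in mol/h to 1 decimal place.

V = 130.2 mol/h

Let ψ = V/F and solve Σ zᵢ(Kᵢ−1)/(1+ψ(Kᵢ−1)) = 0.
Feasibility: ΣzᵢKᵢ = 1.458, Σzᵢ/Kᵢ = 1.325 — both > 1, two phases present.
Newton iteration, ψ⁰ = 0.55:
  ψ = 0.550: g = 0.0157, g' = -0.623 → ψ = 0.575
Converged at ψ = 0.575.
Then V = ψ·F = 0.5751·226.4 = 130.2 mol/h and L = F − V = 96.2 mol/h.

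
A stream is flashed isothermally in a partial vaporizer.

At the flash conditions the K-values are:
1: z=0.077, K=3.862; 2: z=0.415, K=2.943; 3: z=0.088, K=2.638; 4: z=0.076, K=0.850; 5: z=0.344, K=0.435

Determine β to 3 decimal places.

Iterate (Newton) starting at β = 0.5:
  β = 0.500: g = 0.2957, g' = -0.796 → β = 0.871
  β = 0.871: g = 0.0260, g' = -0.736 → β = 0.907
  β = 0.907: g = -0.0003, g' = -0.756 → β = 0.906
Converged at β = 0.906.

β = 0.906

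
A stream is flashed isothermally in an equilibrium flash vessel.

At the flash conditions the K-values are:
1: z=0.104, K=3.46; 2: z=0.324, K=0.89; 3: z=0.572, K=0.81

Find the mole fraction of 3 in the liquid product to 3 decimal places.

x_3 = 0.604

Let β = V/F and solve Σ zᵢ(Kᵢ−1)/(1+β(Kᵢ−1)) = 0.
Check two-phase: ΣzᵢKᵢ = 1.112 > 1 and Σzᵢ/Kᵢ = 1.100 > 1, so g(0) = 0.112 > 0 and g(1) = -0.100 < 0.
Newton iteration, β⁰ = 0.5:
  β = 0.500: g = -0.0431, g' = -0.156 → β = 0.224
  β = 0.224: g = 0.0149, g' = -0.288 → β = 0.276
  β = 0.276: g = 0.0010, g' = -0.251 → β = 0.280
Converged at β = 0.280.
Compositions from xᵢ = zᵢ/(1+β(Kᵢ−1)), yᵢ = Kᵢxᵢ:
  1: x = 0.062, y = 0.213
  2: x = 0.334, y = 0.298
  3: x = 0.604, y = 0.489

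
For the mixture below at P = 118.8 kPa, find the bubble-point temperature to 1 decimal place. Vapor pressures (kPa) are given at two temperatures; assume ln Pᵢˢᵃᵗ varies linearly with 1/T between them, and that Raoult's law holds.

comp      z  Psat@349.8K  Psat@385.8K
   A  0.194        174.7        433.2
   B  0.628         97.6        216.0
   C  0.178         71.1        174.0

T = 353.6 K

Bubble-point temperature: ΣzᵢPᵢˢᵃᵗ(T) = P. Interpolate ln Pᵢˢᵃᵗ = aᵢ + bᵢ/T.
  T = 349.8 K: ΣzᵢPᵢˢᵃᵗ = 107.84 kPa
  T = 385.8 K: ΣzᵢPᵢˢᵃᵗ = 250.66 kPa
  T = 367.8 K: ΣzᵢPᵢˢᵃᵗ = 167.78 kPa
  T = 358.8 K: ΣzᵢPᵢˢᵃᵗ = 135.24 kPa
  T = 354.3 K: ΣzᵢPᵢˢᵃᵗ = 120.94 kPa
  T = 352.1 K: ΣzᵢPᵢˢᵃᵗ = 114.39 kPa
Interpolating between 352.1 K and 354.3 K gives T ≈ 353.6 K.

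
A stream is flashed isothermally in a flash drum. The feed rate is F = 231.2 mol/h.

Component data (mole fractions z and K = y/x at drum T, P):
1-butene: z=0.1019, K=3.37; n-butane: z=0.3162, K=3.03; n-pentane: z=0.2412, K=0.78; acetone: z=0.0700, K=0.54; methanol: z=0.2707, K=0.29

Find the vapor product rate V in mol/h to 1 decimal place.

Let β = V/F and solve Σ zᵢ(Kᵢ−1)/(1+β(Kᵢ−1)) = 0.
g(0) = ΣzᵢKᵢ − 1 = 0.6059 and g(1) = 1 − Σzᵢ/Kᵢ = -0.5069, so a root lies in (0, 1).
Iterate (Newton) starting at β = 0.52:
  β = 0.5200: g = 0.01351, g' = -0.8066 → β = 0.5368
Converged at β = 0.5368.
Then V = β·F = 0.5368·231.2 = 124.1 mol/h and L = F − V = 107.1 mol/h.

V = 124.1 mol/h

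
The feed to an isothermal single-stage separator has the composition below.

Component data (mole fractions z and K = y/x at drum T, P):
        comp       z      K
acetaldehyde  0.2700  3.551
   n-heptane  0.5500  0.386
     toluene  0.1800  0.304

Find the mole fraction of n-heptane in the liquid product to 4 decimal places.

x_n-heptane = 0.6015

Rachford–Rice: g(ψ) = Σ zᵢ(Kᵢ−1)/(1+ψ(Kᵢ−1)) = 0.
Feasibility: ΣzᵢKᵢ = 1.2258, Σzᵢ/Kᵢ = 2.0930 — both > 1, two phases present.
Newton–Raphson from ψ = 0.5:
  ψ = 0.5000: g = -0.37676, g' = -0.9762 → ψ = 0.1141
  ψ = 0.1141: g = 0.03432, g' = -1.3969 → ψ = 0.1386
  ψ = 0.1386: g = 0.00105, g' = -1.3135 → ψ = 0.1394
Converged at ψ = 0.1394.
Compositions from xᵢ = zᵢ/(1+ψ(Kᵢ−1)), yᵢ = Kᵢxᵢ:
  acetaldehyde: x = 0.1992, y = 0.7072
  n-heptane: x = 0.6015, y = 0.2322
  toluene: x = 0.1993, y = 0.0606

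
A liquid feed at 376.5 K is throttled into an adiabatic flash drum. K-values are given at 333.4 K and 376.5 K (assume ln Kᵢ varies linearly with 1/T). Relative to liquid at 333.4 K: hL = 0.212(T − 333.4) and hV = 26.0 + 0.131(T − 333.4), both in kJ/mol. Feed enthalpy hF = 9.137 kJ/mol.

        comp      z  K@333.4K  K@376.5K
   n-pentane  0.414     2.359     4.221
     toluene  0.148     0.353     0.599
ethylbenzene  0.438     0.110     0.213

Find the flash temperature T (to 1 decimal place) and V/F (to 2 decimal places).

Adiabatic flash: solve Rachford–Rice at each trial T, then check hF = ψ·hV(T) + (1−ψ)·hL(T).
  T = 333.4 K: K = (2.359, 0.353, 0.110), RR gives ψ = 0.068, H_out = 1.767 kJ/mol
  T = 376.5 K: K = (4.221, 0.599, 0.213), RR gives ψ = 0.406, H_out = 18.282 kJ/mol
  T = 354.9 K: K = (3.210, 0.467, 0.156), RR gives ψ = 0.272, H_out = 11.144 kJ/mol
  T = 344.1 K: K = (2.763, 0.408, 0.132), RR gives ψ = 0.184, H_out = 6.893 kJ/mol
  T = 349.5 K: K = (2.981, 0.437, 0.144), RR gives ψ = 0.230, H_out = 9.103 kJ/mol
  T = 352.2 K: K = (3.094, 0.452, 0.150), RR gives ψ = 0.252, H_out = 10.142 kJ/mol
  T = 350.9 K: K = (3.040, 0.444, 0.147), RR gives ψ = 0.242, H_out = 9.647 kJ/mol
Linear interpolation between T = 349.5 (H_out = 9.103) and T = 350.9 (H_out = 9.647) on hF = 9.137 gives T ≈ 349.6 K, at which ψ = 0.23.

T = 349.6 K, V/F = 0.23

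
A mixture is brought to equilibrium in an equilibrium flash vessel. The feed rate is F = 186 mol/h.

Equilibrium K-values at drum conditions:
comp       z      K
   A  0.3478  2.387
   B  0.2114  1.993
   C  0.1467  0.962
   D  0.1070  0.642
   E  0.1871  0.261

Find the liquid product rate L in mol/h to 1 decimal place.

L = 49.3 mol/h

Rachford–Rice: g(β) = Σ zᵢ(Kᵢ−1)/(1+β(Kᵢ−1)) = 0.
Feasibility: ΣzᵢKᵢ = 1.5102, Σzᵢ/Kᵢ = 1.2878 — both > 1, two phases present.
Newton–Raphson from β = 0.33:
  β = 0.3300: g = 0.25709, g' = -0.6297 → β = 0.7383
  β = 0.7383: g = -0.00262, g' = -0.7531 → β = 0.7348
Converged at β = 0.7348.
Then V = β·F = 0.7348·186 = 136.7 mol/h and L = F − V = 49.3 mol/h.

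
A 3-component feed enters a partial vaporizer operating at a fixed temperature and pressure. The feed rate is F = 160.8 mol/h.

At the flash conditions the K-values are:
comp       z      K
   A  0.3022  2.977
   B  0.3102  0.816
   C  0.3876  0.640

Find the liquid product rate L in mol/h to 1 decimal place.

Material balance + equilibrium reduce to Σ zᵢ(Kᵢ−1)/(1+V/F(Kᵢ−1)) = 0.
g(0) = ΣzᵢKᵢ − 1 = 0.4008 and g(1) = 1 − Σzᵢ/Kᵢ = -0.0873, so a root lies in (0, 1).
Newton–Raphson from V/F = 0.5:
  V/F = 0.5000: g = 0.06743, g' = -0.3862 → V/F = 0.6746
  V/F = 0.6746: g = 0.00655, g' = -0.3182 → V/F = 0.6952
  V/F = 0.6952: g = 0.00006, g' = -0.3127 → V/F = 0.6954
Converged at V/F = 0.6954.
Then V = V/F·F = 0.6954·160.8 = 111.8 mol/h and L = F − V = 49.0 mol/h.

L = 49.0 mol/h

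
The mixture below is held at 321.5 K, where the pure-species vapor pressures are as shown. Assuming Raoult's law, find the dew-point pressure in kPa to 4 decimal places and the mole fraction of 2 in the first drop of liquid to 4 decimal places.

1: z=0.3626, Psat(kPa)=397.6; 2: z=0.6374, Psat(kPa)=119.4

Pdew = 159.9915 kPa, x_2 = 0.8541

At the dew point ψ → 1, so Σzᵢ/Kᵢ = 1 with Kᵢ = Pᵢˢᵃᵗ/P ⇒ 1/P = Σzᵢ/Pᵢˢᵃᵗ.
1/P = 0.3626/397.6 + 0.6374/119.4 = 0.0062503 ⇒ P = 159.9915 kPa
xᵢ = zᵢP/Pᵢˢᵃᵗ ⇒ x_2 = 0.6374·159.9915/119.4 = 0.8541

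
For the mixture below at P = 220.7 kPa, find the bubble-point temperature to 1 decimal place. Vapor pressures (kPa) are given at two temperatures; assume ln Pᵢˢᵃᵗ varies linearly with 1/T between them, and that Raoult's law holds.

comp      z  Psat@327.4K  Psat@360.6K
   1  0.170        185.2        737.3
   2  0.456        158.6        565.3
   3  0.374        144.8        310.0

T = 336.6 K

Bubble-point temperature: ΣzᵢPᵢˢᵃᵗ(T) = P. Interpolate ln Pᵢˢᵃᵗ = aᵢ + bᵢ/T.
  T = 327.4 K: ΣzᵢPᵢˢᵃᵗ = 157.96 kPa
  T = 360.6 K: ΣzᵢPᵢˢᵃᵗ = 499.06 kPa
  T = 344.0 K: ΣzᵢPᵢˢᵃᵗ = 286.45 kPa
  T = 335.7 K: ΣzᵢPᵢˢᵃᵗ = 213.81 kPa
  T = 339.9 K: ΣzᵢPᵢˢᵃᵗ = 248.23 kPa
  T = 337.8 K: ΣzᵢPᵢˢᵃᵗ = 230.45 kPa
Interpolating between 335.7 K and 337.8 K gives T ≈ 336.6 K.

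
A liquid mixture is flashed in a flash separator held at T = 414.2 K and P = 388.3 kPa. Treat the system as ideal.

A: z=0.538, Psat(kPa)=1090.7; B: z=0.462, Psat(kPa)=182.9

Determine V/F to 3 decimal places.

V/F = 0.762

Raoult's law: Kᵢ = Pᵢˢᵃᵗ/P = Pᵢˢᵃᵗ/388.3.
  K_A = 1090.7/388.3 = 2.80891, K_B = 182.9/388.3 = 0.47103
Newton–Raphson from V/F = 0.69:
  V/F = 0.690: g = 0.0480, g' = -0.669 → V/F = 0.762
Converged at V/F = 0.762.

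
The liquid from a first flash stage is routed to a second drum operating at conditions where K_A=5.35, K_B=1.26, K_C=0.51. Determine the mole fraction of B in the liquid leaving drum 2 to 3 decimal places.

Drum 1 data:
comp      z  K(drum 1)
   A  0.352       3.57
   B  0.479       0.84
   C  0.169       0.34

x_B (drum 2) = 0.461

Drum 1:
Rachford–Rice: g(ψ₁) = Σ zᵢ(Kᵢ−1)/(1+ψ₁(Kᵢ−1)) = 0.
Check two-phase: ΣzᵢKᵢ = 1.716 > 1 and Σzᵢ/Kᵢ = 1.166 > 1, so g(0) = 0.716 > 0 and g(1) = -0.166 < 0.
Newton–Raphson from ψ₁ = 0.41:
  ψ₁ = 0.410: g = 0.2056, g' = -0.704 → ψ₁ = 0.702
  ψ₁ = 0.702: g = 0.0284, g' = -0.567 → ψ₁ = 0.752
Converged at ψ₁ = 0.752.
Drum-1 compositions:
  A: x = 0.120, y = 0.429
  B: x = 0.544, y = 0.457
  C: x = 0.335, y = 0.114
Drum-2 feed = drum-1 liquid: z₂ = (0.1200, 0.5445, 0.3355).
Drum 2:
Material balance + equilibrium reduce to Σ zᵢ(Kᵢ−1)/(1+ψ₂(Kᵢ−1)) = 0.
g(0) = ΣzᵢKᵢ − 1 = 0.499 and g(1) = 1 − Σzᵢ/Kᵢ = -0.112, so a root lies in (0, 1).
Iterate (Newton) starting at ψ₂ = 0.5:
  ψ₂ = 0.500: g = 0.0720, g' = -0.395 → ψ₂ = 0.682
  ψ₂ = 0.682: g = 0.0050, g' = -0.353 → ψ₂ = 0.696
Converged at ψ₂ = 0.696.
  A: x = 0.030, y = 0.159
  B: x = 0.461, y = 0.581
  C: x = 0.509, y = 0.260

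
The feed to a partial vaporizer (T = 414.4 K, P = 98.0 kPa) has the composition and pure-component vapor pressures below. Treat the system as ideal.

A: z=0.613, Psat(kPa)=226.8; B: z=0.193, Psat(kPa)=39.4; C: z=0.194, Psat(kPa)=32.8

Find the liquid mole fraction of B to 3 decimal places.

Raoult's law: Kᵢ = Pᵢˢᵃᵗ/P = Pᵢˢᵃᵗ/98.0.
  K_A = 226.8/98.0 = 2.31429, K_B = 39.4/98.0 = 0.40204, K_C = 32.8/98.0 = 0.33469
Rachford–Rice: g(β) = Σ zᵢ(Kᵢ−1)/(1+β(Kᵢ−1)) = 0.
g(0) = ΣzᵢKᵢ − 1 = 0.561 and g(1) = 1 − Σzᵢ/Kᵢ = -0.325, so a root lies in (0, 1).
Newton–Raphson from β = 0.32:
  β = 0.320: g = 0.2604, g' = -0.769 → β = 0.659
  β = 0.659: g = 0.0116, g' = -0.764 → β = 0.674
Converged at β = 0.674.
Compositions from xᵢ = zᵢ/(1+β(Kᵢ−1)), yᵢ = Kᵢxᵢ:
  A: x = 0.325, y = 0.752
  B: x = 0.323, y = 0.130
  C: x = 0.352, y = 0.118

x_B = 0.323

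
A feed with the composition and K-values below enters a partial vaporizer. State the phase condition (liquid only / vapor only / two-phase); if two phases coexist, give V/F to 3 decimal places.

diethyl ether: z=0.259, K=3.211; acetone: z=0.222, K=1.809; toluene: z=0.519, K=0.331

two-phase, V/F = 0.361

ΣzᵢKᵢ = 1.405; Σzᵢ/Kᵢ = 1.771.
Both exceed 1, so a two-phase solution exists.
Material balance + equilibrium reduce to Σ zᵢ(Kᵢ−1)/(1+ψ(Kᵢ−1)) = 0.
Newton–Raphson from ψ = 0.68:
  ψ = 0.680: g = -0.2924, g' = -1.044 → ψ = 0.400
  ψ = 0.400: g = -0.0345, g' = -0.873 → ψ = 0.360
  ψ = 0.360: g = 0.0002, g' = -0.883 → ψ = 0.361
Converged at ψ = 0.361.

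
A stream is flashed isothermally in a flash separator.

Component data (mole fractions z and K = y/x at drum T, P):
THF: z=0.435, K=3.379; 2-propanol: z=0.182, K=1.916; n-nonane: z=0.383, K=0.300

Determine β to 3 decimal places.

β = 0.668

Iterate (Newton) starting at β = 0.44:
  β = 0.440: g = 0.2370, g' = -1.057 → β = 0.664
  β = 0.664: g = 0.0037, g' = -1.084 → β = 0.668
Converged at β = 0.668.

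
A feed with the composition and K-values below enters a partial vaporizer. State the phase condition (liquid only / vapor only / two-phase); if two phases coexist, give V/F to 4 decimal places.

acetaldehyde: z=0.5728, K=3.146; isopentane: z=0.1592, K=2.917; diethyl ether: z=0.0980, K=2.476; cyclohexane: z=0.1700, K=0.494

vapor only

ΣzᵢKᵢ = 2.5930; Σzᵢ/Kᵢ = 0.6204.
Since Σzᵢ/Kᵢ < 1 the mixture is above its dew point — single vapor phase.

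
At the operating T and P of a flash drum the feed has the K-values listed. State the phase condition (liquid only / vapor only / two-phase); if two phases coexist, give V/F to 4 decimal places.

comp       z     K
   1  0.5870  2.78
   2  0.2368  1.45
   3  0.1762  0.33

ΣzᵢKᵢ = 2.0334; Σzᵢ/Kᵢ = 0.9084.
Since Σzᵢ/Kᵢ < 1 the mixture is above its dew point — single vapor phase.

vapor only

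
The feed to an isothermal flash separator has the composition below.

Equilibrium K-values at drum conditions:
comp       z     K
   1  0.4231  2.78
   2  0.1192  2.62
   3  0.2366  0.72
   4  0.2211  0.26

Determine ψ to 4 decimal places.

ψ = 0.7045

Let ψ = V/F and solve Σ zᵢ(Kᵢ−1)/(1+ψ(Kᵢ−1)) = 0.
Feasibility: ΣzᵢKᵢ = 1.7164, Σzᵢ/Kᵢ = 1.3767 — both > 1, two phases present.
Newton iteration, ψ⁰ = 0.5:
  ψ = 0.5000: g = 0.16843, g' = -0.8009 → ψ = 0.7103
  ψ = 0.7103: g = -0.00520, g' = -0.8960 → ψ = 0.7045
Converged at ψ = 0.7045.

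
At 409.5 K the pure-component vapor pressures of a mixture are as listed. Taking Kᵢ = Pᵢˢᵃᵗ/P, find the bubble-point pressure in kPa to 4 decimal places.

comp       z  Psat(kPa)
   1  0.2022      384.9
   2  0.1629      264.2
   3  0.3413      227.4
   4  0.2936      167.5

Pbub = 247.6546 kPa

At the bubble point ψ → 0, so ΣzᵢKᵢ = 1 with Kᵢ = Pᵢˢᵃᵗ/P ⇒ P = ΣzᵢPᵢˢᵃᵗ.
P = 0.2022·384.9 + 0.1629·264.2 + 0.3413·227.4 + 0.2936·167.5 = 247.6546 kPa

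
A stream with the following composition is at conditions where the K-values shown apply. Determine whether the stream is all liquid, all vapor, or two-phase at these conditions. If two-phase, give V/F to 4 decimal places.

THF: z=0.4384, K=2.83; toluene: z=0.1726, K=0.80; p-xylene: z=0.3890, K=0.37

two-phase, V/F = 0.5310

ΣzᵢKᵢ = 1.5227; Σzᵢ/Kᵢ = 1.4220.
Both exceed 1, so a two-phase solution exists.
Let ψ = V/F and solve Σ zᵢ(Kᵢ−1)/(1+ψ(Kᵢ−1)) = 0.
Iterate (Newton) starting at ψ = 0.5:
  ψ = 0.5000: g = 0.02282, g' = -0.7379 → ψ = 0.5309
  ψ = 0.5309: g = 0.00006, g' = -0.7349 → ψ = 0.5310
Converged at ψ = 0.5310.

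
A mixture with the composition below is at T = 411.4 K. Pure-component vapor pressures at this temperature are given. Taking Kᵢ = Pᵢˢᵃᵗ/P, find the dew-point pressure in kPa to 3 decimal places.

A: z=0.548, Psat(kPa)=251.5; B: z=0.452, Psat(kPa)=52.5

Pdew = 92.692 kPa

At the dew point ψ → 1, so Σzᵢ/Kᵢ = 1 with Kᵢ = Pᵢˢᵃᵗ/P ⇒ 1/P = Σzᵢ/Pᵢˢᵃᵗ.
1/P = 0.548/251.5 + 0.452/52.5 = 0.010788 ⇒ P = 92.692 kPa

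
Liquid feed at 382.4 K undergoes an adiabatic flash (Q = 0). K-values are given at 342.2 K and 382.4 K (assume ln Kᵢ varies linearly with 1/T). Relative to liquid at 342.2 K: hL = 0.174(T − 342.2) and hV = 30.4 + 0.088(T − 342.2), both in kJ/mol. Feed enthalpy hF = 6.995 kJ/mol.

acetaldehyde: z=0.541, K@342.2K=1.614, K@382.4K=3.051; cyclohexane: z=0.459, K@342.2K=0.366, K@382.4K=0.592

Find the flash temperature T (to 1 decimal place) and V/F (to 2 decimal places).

T = 345.1 K, V/F = 0.22

Adiabatic flash: solve Rachford–Rice at each trial T, then check hF = ψ·hV(T) + (1−ψ)·hL(T).
  T = 342.2 K: K = (1.614, 0.366), RR gives ψ = 0.106, H_out = 3.215 kJ/mol
  T = 382.4 K: K = (3.051, 0.592), RR gives ψ = 1.000, H_out = 33.938 kJ/mol
  T = 362.3 K: K = (2.259, 0.472), RR gives ψ = 0.659, H_out = 22.404 kJ/mol
  T = 352.2 K: K = (1.917, 0.417), RR gives ψ = 0.427, H_out = 14.352 kJ/mol
  T = 347.2 K: K = (1.761, 0.391), RR gives ψ = 0.285, H_out = 9.416 kJ/mol
  T = 344.7 K: K = (1.686, 0.378), RR gives ψ = 0.202, H_out = 6.521 kJ/mol
  T = 345.9 K: K = (1.722, 0.384), RR gives ψ = 0.243, H_out = 7.955 kJ/mol
Linear interpolation between T = 344.7 (H_out = 6.521) and T = 345.9 (H_out = 7.955) on hF = 6.995 gives T ≈ 345.1 K, at which ψ = 0.22.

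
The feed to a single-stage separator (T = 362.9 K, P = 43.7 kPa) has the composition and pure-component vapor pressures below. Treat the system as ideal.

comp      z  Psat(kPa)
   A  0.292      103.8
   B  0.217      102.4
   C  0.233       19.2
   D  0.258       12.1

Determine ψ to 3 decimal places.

ψ = 0.423

Raoult's law: Kᵢ = Pᵢˢᵃᵗ/P = Pᵢˢᵃᵗ/43.7.
  K_A = 103.8/43.7 = 2.37529, K_B = 102.4/43.7 = 2.34325, K_C = 19.2/43.7 = 0.43936, K_D = 12.1/43.7 = 0.27689
Let ψ = V/F and solve Σ zᵢ(Kᵢ−1)/(1+ψ(Kᵢ−1)) = 0.
g(0) = ΣzᵢKᵢ − 1 = 0.376 and g(1) = 1 − Σzᵢ/Kᵢ = -0.678, so a root lies in (0, 1).
Iterate (Newton) starting at ψ = 0.38:
  ψ = 0.380: g = 0.0335, g' = -0.785 → ψ = 0.423
Converged at ψ = 0.423.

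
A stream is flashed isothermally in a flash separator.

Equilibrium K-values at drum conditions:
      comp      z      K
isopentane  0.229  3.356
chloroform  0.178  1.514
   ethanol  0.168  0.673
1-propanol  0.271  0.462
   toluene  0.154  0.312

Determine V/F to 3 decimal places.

V/F = 0.338

Material balance + equilibrium reduce to Σ zᵢ(Kᵢ−1)/(1+V/F(Kᵢ−1)) = 0.
g(0) = ΣzᵢKᵢ − 1 = 0.324 and g(1) = 1 − Σzᵢ/Kᵢ = -0.516, so a root lies in (0, 1).
Iterate (Newton) starting at V/F = 0.5:
  V/F = 0.500: g = -0.1061, g' = -0.640 → V/F = 0.334
  V/F = 0.334: g = 0.0030, g' = -0.694 → V/F = 0.338
Converged at V/F = 0.338.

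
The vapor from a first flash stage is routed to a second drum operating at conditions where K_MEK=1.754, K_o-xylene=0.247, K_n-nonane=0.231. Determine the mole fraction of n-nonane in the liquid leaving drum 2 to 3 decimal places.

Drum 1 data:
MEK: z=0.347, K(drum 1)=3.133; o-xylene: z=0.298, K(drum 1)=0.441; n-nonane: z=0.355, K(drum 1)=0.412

Drum 1:
Rachford–Rice: g(ψ₁) = Σ zᵢ(Kᵢ−1)/(1+ψ₁(Kᵢ−1)) = 0.
Check two-phase: ΣzᵢKᵢ = 1.365 > 1 and Σzᵢ/Kᵢ = 1.648 > 1, so g(0) = 0.365 > 0 and g(1) = -0.648 < 0.
Newton–Raphson from ψ₁ = 0.53:
  ψ₁ = 0.530: g = -0.1925, g' = -0.795 → ψ₁ = 0.288
  ψ₁ = 0.288: g = 0.0089, g' = -0.916 → ψ₁ = 0.297
  ψ₁ = 0.297: g = 0.0001, g' = -0.905 → ψ₁ = 0.298
Converged at ψ₁ = 0.298.
Drum-1 compositions:
  MEK: x = 0.212, y = 0.665
  o-xylene: x = 0.357, y = 0.158
  n-nonane: x = 0.430, y = 0.177
Drum-2 feed = drum-1 vapor: z₂ = (0.6651, 0.1576, 0.1773).
Drum 2:
Let ψ₂ = V/F and solve Σ zᵢ(Kᵢ−1)/(1+ψ₂(Kᵢ−1)) = 0.
Check two-phase: ΣzᵢKᵢ = 1.246 > 1 and Σzᵢ/Kᵢ = 1.785 > 1, so g(0) = 0.246 > 0 and g(1) = -0.785 < 0.
Iterate (Newton) starting at ψ₂ = 0.5:
  ψ₂ = 0.500: g = -0.0477, g' = -0.706 → ψ₂ = 0.432
  ψ₂ = 0.432: g = -0.0021, g' = -0.647 → ψ₂ = 0.429
Converged at ψ₂ = 0.429.
  MEK: x = 0.502, y = 0.881
  o-xylene: x = 0.233, y = 0.058
  n-nonane: x = 0.265, y = 0.061

x_n-nonane (drum 2) = 0.265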